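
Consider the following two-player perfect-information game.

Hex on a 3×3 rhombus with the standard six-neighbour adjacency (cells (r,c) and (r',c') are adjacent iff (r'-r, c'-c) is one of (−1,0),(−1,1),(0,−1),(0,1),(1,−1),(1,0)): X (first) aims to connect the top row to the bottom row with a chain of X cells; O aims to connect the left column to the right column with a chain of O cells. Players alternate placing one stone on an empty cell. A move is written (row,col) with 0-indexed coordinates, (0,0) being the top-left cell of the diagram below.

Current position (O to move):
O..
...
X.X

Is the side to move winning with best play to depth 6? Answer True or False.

O winning at [O../.../X.X]: True

ply 1, O at O../.../X.X | (0,1)=-1→OO./.../X.X; (0,2)=-1→O.O/.../X.X; (1,0)=-1→O../O../X.X; (1,1)=+1→O../.O./X.X*; (1,2)=-1→O../..O/X.X; (2,1)=-1→O../.../XOX
ply 2, X at O../.O./X.X | (0,1)=-1→OX./.O./X.X*; (0,2)=-1→O.X/.O./X.X; (1,0)=-1→O../XO./X.X; (1,2)=-1→O../.OX/X.X; (2,1)=-1→O../.O./XXX
ply 3, O at OX./.O./X.X | (0,2)=-1→OXO/.O./X.X; (1,0)=+1→OX./OO./X.X*; (1,2)=-1→OX./.OO/X.X; (2,1)=-1→OX./.O./XOX
ply 4, X at OX./OO./X.X | (0,2)=-1→OXX/OO./X.X*; (1,2)=-1→OX./OOX/X.X; (2,1)=-1→OX./OO./XXX
ply 5, O at OXX/OO./X.X | (1,2)=+1→OXX/OOO/X.X*; (2,1)=-1→OXX/OO./XOX
ply 6: OXX/OOO/X.X is terminal -1 (X); from O../.../X.X depth 6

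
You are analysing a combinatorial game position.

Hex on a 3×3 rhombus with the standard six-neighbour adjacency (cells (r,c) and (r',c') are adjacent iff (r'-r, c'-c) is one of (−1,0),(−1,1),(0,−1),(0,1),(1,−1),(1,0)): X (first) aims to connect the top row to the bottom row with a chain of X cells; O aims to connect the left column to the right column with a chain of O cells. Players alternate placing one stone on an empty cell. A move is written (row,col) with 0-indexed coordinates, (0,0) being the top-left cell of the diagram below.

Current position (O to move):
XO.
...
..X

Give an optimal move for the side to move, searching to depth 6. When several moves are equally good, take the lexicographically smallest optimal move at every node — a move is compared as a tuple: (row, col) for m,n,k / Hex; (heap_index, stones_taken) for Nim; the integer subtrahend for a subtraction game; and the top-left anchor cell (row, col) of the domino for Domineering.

ply 1, O at XO./.../..X | (0,2)=-1→XOO/.../..X; (1,0)=-1→XO./O../..X; (1,1)=+1→XO./.O./..X*; (1,2)=-1→XO./..O/..X; (2,0)=-1→XO./.../O.X; (2,1)=-1→XO./.../.OX
ply 2, X at XO./.O./..X | (0,2)=-1→XOX/.O./..X*; (1,0)=-1→XO./XO./..X; (1,2)=-1→XO./.OX/..X; (2,0)=-1→XO./.O./X.X; (2,1)=-1→XO./.O./.XX
ply 3, O at XOX/.O./..X | (1,0)=-1→XOX/OO./..X; (1,2)=+1→XOX/.OO/..X*; (2,0)=-1→XOX/.O./O.X; (2,1)=-1→XOX/.O./.OX
ply 4, X at XOX/.OO/..X | (1,0)=-1→XOX/XOO/..X*; (2,0)=-1→XOX/.OO/X.X; (2,1)=-1→XOX/.OO/.XX
ply 5, O at XOX/XOO/..X | (2,0)=+1→XOX/XOO/O.X*; (2,1)=-1→XOX/XOO/.OX
ply 6: XOX/XOO/O.X is terminal -1 (X); from XO./.../..X depth 6

O's best at [XO./.../..X]: (1,1)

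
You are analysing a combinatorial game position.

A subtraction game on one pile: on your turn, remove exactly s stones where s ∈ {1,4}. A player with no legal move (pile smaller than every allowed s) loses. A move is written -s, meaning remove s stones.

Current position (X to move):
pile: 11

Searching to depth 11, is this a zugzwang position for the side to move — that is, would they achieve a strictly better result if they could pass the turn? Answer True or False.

zugzwang(11, X) = False

ply 1, X at 11 | -1=+1→10*; -4=+1→7
ply 2, O at 10 | -1=-1→9*; -4=-1→6
ply 3, X at 9 | -1=-1→8; -4=+1→5*
ply 4, O at 5 | -1=-1→4*; -4=-1→1
ply 5, X at 4 | -1=-1→3; -4=+1→0*
ply 6: 0 is terminal -1 (O); from 11 depth 11
if X skipped the turn, O would face:
~ ply 1, O at 11 | -1=+1→10*; -4=+1→7
~ ply 2, X at 10 | -1=-1→9*; -4=-1→6
~ ply 3, O at 9 | -1=-1→8; -4=+1→5*
~ ply 4, X at 5 | -1=-1→4*; -4=-1→1
~ ply 5, O at 4 | -1=-1→3; -4=+1→0*
~ ply 6: 0 is terminal -1 (X); from 11 depth 11
compare (X): move=+1 vs pass=-1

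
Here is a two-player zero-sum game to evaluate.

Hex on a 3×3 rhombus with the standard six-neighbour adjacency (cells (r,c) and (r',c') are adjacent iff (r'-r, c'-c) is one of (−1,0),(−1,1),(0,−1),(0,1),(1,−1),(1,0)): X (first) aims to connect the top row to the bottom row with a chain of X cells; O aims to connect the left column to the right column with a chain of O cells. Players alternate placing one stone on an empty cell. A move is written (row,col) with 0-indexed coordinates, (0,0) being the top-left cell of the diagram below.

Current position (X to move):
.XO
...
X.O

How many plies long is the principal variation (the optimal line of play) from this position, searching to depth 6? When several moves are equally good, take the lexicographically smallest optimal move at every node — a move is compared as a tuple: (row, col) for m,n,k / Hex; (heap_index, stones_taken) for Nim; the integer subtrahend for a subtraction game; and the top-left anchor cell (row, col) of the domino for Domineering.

ply 1, X at .XO/.../X.O | (0,0)=+1→XXO/.../X.O*; (1,0)=+1→.XO/X../X.O; (1,1)=+1→.XO/.X./X.O; (1,2)=+1→.XO/..X/X.O; (2,1)=+1→.XO/.../XXO
ply 2, O at XXO/.../X.O | (1,0)=-1→XXO/O../X.O*; (1,1)=-1→XXO/.O./X.O; (1,2)=-1→XXO/..O/X.O; (2,1)=-1→XXO/.../XOO
ply 3, X at XXO/O../X.O | (1,1)=+1→XXO/OX./X.O*; (1,2)=-1→XXO/O.X/X.O; (2,1)=-1→XXO/O../XXO
ply 4: XXO/OX./X.O is terminal -1 (O); from .XO/.../X.O depth 6

PV length from [.XO/.../X.O]: 3 plies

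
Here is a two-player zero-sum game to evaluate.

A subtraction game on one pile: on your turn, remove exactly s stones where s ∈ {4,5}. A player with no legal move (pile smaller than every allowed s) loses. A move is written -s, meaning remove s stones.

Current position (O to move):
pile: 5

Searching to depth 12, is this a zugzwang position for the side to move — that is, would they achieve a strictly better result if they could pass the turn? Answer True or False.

ply 1, O at 5 | -4=+1→1*; -5=+1→0
ply 2: 1 is terminal -1 (X); from 5 depth 12
if O skipped the turn, X would face:
~ ply 1, X at 5 | -4=+1→1*; -5=+1→0
~ ply 2: 1 is terminal -1 (O); from 5 depth 12
compare (O): move=+1 vs pass=-1

zugzwang(5, O) = False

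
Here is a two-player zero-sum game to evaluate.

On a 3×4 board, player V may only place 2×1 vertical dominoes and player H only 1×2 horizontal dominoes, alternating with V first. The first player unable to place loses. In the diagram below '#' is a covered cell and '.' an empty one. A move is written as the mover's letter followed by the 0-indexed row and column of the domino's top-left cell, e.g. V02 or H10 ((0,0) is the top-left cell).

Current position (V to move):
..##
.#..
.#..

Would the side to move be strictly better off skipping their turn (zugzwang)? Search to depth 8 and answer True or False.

zugzwang(..##/.#../.#.., V) = False

[..##/.#../.#..] V move#1: V00:-1/#.##/##../.#.., V10:-1/..##/##../##.., V12:+1/..##/.##./.##.*, V13:+1/..##/.#.#/.#.#
[..##/.##./.##.] H move#2: H00:-1/####/.##./.##.*
[####/.##./.##.] V move#3: V10:+1/####/###./###.*, V13:+1/####/.###/.###
[####/###./###.] end (terminal -1, H#4); searched ..##/.#../.#.. to 8
pass branch (H moves first from the same position):
  | [..##/.#../.#..] H move#1: H00:-1/####/.#../.#.., H12:+1/..##/.###/.#..*, H22:+1/..##/.#../.###
  | [..##/.###/.#..] V move#2: V00:-1/#.##/####/.#..*, V10:-1/..##/####/##..
  | [#.##/####/.#..] H move#3: H22:+1/#.##/####/.###*
  | [#.##/####/.###] end (terminal -1, V#4); searched ..##/.#../.#.. to 8
V moving scores +1; V passing scores -1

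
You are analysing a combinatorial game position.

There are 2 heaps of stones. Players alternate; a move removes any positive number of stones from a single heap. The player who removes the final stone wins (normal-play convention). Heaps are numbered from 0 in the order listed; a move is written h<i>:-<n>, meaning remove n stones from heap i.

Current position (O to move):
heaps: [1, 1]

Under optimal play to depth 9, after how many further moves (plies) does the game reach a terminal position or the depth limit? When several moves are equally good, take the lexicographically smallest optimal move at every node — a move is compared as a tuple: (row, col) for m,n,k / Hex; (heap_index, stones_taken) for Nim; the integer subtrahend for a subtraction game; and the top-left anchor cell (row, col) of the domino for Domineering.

PV length from [(1,1)]: 2 plies

ply 1, O at (1,1) | h0:-1=-1→(0,1)*; h1:-1=-1→(1,0)
ply 2, X at (0,1) | h1:-1=+1→(0,0)*
ply 3: (0,0) is terminal -1 (O); from (1,1) depth 9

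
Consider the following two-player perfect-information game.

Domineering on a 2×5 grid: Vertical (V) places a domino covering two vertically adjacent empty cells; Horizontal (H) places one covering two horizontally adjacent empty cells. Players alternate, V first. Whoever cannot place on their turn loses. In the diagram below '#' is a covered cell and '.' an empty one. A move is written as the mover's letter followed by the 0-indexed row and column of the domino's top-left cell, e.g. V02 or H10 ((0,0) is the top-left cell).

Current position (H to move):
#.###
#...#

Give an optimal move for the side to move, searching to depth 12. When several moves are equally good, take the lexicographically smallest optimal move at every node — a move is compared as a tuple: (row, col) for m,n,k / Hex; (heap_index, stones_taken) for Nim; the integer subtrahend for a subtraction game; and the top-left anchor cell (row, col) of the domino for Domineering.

H's best at [#.###/#...#]: H11

ply 1, H at #.###/#...# | H11=+1→#.###/###.#*; H12=-1→#.###/#.###
ply 2: #.###/###.# is terminal -1 (V); from #.###/#...# depth 12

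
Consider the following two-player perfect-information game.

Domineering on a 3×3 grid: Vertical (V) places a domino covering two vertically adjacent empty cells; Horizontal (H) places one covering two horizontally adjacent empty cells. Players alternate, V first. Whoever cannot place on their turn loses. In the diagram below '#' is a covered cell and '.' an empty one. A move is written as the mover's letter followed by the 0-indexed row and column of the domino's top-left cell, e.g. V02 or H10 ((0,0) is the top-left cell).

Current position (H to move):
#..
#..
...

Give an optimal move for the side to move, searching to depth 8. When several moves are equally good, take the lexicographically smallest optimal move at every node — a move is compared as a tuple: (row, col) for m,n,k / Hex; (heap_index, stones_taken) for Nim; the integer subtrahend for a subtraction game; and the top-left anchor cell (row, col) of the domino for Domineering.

p1 H@[#../#../...]: H01[###/#../...]-1 H11[#../###/...]+1* H20[#../#../##.]-1 H21[#../#../.##]-1
p2 V@[#../###/...] terminal -1; root [#../#../...] d8

H's best at [#../#../...]: H11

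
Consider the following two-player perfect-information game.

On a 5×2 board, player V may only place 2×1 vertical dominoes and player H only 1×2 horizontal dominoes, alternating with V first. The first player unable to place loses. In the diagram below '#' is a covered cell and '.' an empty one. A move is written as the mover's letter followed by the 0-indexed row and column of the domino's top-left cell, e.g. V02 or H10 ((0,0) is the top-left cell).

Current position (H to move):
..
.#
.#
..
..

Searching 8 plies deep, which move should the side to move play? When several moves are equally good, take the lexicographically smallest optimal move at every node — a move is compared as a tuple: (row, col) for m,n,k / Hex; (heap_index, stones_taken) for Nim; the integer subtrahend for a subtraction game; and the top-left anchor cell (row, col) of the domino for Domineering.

H's best at [../.#/.#/../..]: H30

p1 H@[../.#/.#/../..]: H00[##/.#/.#/../..]-1 H30[../.#/.#/##/..]+1* H40[../.#/.#/../##]+1
p2 V@[../.#/.#/##/..]: V00[#./##/.#/##/..]-1* V10[../##/##/##/..]-1
p3 H@[#./##/.#/##/..]: H40[#./##/.#/##/##]+1*
p4 V@[#./##/.#/##/##] terminal -1; root [../.#/.#/../..] d8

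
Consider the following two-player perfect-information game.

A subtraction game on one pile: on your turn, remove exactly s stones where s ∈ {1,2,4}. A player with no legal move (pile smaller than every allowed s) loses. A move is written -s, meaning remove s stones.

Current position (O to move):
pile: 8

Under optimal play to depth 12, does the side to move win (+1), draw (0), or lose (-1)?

value(8, O) = +1

ply 1, O at 8 | -1=-1→7; -2=+1→6*; -4=-1→4
ply 2, X at 6 | -1=-1→5*; -2=-1→4; -4=-1→2
ply 3, O at 5 | -1=-1→4; -2=+1→3*; -4=-1→1
ply 4, X at 3 | -1=-1→2*; -2=-1→1
ply 5, O at 2 | -1=-1→1; -2=+1→0*
ply 6: 0 is terminal -1 (X); from 8 depth 12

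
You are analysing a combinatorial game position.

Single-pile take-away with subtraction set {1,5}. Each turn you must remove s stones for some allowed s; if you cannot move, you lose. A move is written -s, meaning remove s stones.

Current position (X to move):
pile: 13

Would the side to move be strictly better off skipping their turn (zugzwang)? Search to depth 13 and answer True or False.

[13] X move#1: -1:+1/12*, -5:+1/8
[12] O move#2: -1:-1/11*, -5:-1/7
[11] X move#3: -1:+1/10*, -5:+1/6
[10] O move#4: -1:-1/9*, -5:-1/5
[9] X move#5: -1:+1/8*, -5:+1/4
[8] O move#6: -1:-1/7*, -5:-1/3
[7] X move#7: -1:+1/6*, -5:+1/2
[6] O move#8: -1:-1/5*, -5:-1/1
[5] X move#9: -1:+1/4*, -5:+1/0
[4] O move#10: -1:-1/3*
[3] X move#11: -1:+1/2*
[2] O move#12: -1:-1/1*
[1] X move#13: -1:+1/0*
[0] end (terminal -1, O#14); searched 13 to 13
suppose X passes — search the same position with O to move:
pass> [13] O move#1: -1:+1/12*, -5:+1/8
pass> [12] X move#2: -1:-1/11*, -5:-1/7
pass> [11] O move#3: -1:+1/10*, -5:+1/6
pass> [10] X move#4: -1:-1/9*, -5:-1/5
pass> [9] O move#5: -1:+1/8*, -5:+1/4
pass> [8] X move#6: -1:-1/7*, -5:-1/3
pass> [7] O move#7: -1:+1/6*, -5:+1/2
pass> [6] X move#8: -1:-1/5*, -5:-1/1
pass> [5] O move#9: -1:+1/4*, -5:+1/0
pass> [4] X move#10: -1:-1/3*
pass> [3] O move#11: -1:+1/2*
pass> [2] X move#12: -1:-1/1*
pass> [1] O move#13: -1:+1/0*
pass> [0] end (terminal -1, X#14); searched 13 to 13
for X: play +1, pass -1

zugzwang(13, X) = False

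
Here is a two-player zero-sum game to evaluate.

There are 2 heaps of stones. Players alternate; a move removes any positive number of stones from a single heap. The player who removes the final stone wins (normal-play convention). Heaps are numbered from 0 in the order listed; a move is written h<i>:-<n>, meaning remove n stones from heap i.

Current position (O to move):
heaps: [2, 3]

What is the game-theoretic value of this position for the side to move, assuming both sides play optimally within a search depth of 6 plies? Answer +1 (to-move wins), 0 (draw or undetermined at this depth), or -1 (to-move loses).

value((2,3), O) = +1

ply 1, O at (2,3) | h0:-1=-1→(1,3); h0:-2=-1→(0,3); h1:-1=+1→(2,2)*; h1:-2=-1→(2,1); h1:-3=-1→(2,0)
ply 2, X at (2,2) | h0:-1=-1→(1,2)*; h0:-2=-1→(0,2); h1:-1=-1→(2,1); h1:-2=-1→(2,0)
ply 3, O at (1,2) | h0:-1=-1→(0,2); h1:-1=+1→(1,1)*; h1:-2=-1→(1,0)
ply 4, X at (1,1) | h0:-1=-1→(0,1)*; h1:-1=-1→(1,0)
ply 5, O at (0,1) | h1:-1=+1→(0,0)*
ply 6: (0,0) is terminal -1 (X); from (2,3) depth 6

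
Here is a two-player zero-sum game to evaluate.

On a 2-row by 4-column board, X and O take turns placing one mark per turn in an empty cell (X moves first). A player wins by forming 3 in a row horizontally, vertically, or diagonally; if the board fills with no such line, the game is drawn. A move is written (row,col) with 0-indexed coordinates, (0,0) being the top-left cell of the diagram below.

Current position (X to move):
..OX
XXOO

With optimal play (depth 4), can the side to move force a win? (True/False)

X winning at [..OX/XXOO]: False

[..OX/XXOO] X move#1: (0,0):+0/X.OX/XXOO*, (0,1):+0/.XOX/XXOO
[X.OX/XXOO] O move#2: (0,1):+0/XOOX/XXOO*
[XOOX/XXOO] end (terminal +0, X#3); searched ..OX/XXOO to 4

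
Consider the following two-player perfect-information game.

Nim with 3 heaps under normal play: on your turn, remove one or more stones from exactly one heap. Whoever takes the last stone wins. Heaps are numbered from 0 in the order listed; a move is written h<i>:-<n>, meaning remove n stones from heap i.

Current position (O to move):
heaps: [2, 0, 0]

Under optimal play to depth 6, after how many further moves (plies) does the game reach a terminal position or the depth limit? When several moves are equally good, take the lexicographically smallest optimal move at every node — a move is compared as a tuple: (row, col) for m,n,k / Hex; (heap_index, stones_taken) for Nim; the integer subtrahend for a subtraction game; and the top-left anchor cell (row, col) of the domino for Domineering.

PV length from [(2,0,0)]: 1 ply

[(2,0,0)] O move#1: h0:-1:-1/(1,0,0), h0:-2:+1/(0,0,0)*
[(0,0,0)] end (terminal -1, X#2); searched (2,0,0) to 6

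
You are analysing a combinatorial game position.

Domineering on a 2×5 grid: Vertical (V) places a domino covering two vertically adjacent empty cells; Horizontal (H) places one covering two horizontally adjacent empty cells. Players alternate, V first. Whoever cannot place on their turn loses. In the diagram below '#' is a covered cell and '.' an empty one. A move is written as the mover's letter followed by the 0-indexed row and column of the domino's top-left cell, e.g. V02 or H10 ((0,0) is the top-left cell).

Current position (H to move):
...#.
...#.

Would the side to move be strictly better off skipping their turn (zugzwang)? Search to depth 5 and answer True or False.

ply 1, H at ...#./...#. | H00=-1→##.#./...#.*; H01=-1→.###./...#.; H10=-1→...#./##.#.; H11=-1→...#./.###.
ply 2, V at ##.#./...#. | V02=+1→####./..##.*; V04=-1→##.##/...##
ply 3, H at ####./..##. | H10=-1→####./####.*
ply 4, V at ####./####. | V04=+1→#####/#####*
ply 5: #####/##### is terminal -1 (H); from ...#./...#. depth 5
suppose H passes — search the same position with V to move:
pass> ply 1, V at ...#./...#. | V00=-1→#..#./#..#.; V01=+1→.#.#./.#.#.*; V02=-1→..##./..##.; V04=-1→...##/...##
pass> ply 2: .#.#./.#.#. is terminal -1 (H); from ...#./...#. depth 5
for H: play -1, pass -1

zugzwang(...#./...#., H) = False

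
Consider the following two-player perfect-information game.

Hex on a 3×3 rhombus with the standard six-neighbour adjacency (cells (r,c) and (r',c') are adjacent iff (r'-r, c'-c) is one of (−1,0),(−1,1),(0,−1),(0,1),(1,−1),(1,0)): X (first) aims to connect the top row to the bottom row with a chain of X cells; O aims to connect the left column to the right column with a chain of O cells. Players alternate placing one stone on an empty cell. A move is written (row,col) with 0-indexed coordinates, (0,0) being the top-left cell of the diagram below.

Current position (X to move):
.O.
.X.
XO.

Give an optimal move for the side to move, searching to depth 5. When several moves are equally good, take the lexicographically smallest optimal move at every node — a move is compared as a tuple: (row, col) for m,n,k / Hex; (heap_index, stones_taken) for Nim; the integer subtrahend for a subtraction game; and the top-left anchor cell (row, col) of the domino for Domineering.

p1 X@[.O./.X./XO.]: (0,0)[XO./.X./XO.]+1* (0,2)[.OX/.X./XO.]+1 (1,0)[.O./XX./XO.]+1 (1,2)[.O./.XX/XO.]-1 (2,2)[.O./.X./XOX]-1
p2 O@[XO./.X./XO.]: (0,2)[XOO/.X./XO.]-1* (1,0)[XO./OX./XO.]-1 (1,2)[XO./.XO/XO.]-1 (2,2)[XO./.X./XOO]-1
p3 X@[XOO/.X./XO.]: (1,0)[XOO/XX./XO.]+1* (1,2)[XOO/.XX/XO.]-1 (2,2)[XOO/.X./XOX]-1
p4 O@[XOO/XX./XO.] terminal -1; root [.O./.X./XO.] d5

X's best at [.O./.X./XO.]: (0,0)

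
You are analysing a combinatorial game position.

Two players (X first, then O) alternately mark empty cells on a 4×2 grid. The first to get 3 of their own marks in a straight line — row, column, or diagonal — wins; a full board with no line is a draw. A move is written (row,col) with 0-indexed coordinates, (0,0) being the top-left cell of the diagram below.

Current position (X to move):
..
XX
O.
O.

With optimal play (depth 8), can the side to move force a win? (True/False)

X winning at [../XX/O./O.]: True

p1 X@[../XX/O./O.]: (0,0)[X./XX/O./O.]+0 (0,1)[.X/XX/O./O.]+0 (2,1)[../XX/OX/O.]+1* (3,1)[../XX/O./OX]+0
p2 O@[../XX/OX/O.]: (0,0)[O./XX/OX/O.]-1* (0,1)[.O/XX/OX/O.]-1 (3,1)[../XX/OX/OO]-1
p3 X@[O./XX/OX/O.]: (0,1)[OX/XX/OX/O.]+1* (3,1)[O./XX/OX/OX]+1
p4 O@[OX/XX/OX/O.] terminal -1; root [../XX/O./O.] d8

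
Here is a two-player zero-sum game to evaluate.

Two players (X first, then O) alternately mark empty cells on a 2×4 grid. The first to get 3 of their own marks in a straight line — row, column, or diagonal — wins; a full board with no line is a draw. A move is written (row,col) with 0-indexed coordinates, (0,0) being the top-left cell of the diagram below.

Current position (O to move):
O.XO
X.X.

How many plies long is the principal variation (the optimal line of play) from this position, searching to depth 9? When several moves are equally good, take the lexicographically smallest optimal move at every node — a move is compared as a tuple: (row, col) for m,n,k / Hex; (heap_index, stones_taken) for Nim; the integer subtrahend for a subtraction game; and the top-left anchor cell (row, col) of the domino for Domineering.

[O.XO/X.X.] O move#1: (0,1):-1/OOXO/X.X., (1,1):+0/O.XO/XOX.*, (1,3):-1/O.XO/X.XO
[O.XO/XOX.] X move#2: (0,1):+0/OXXO/XOX.*, (1,3):+0/O.XO/XOXX
[OXXO/XOX.] O move#3: (1,3):+0/OXXO/XOXO*
[OXXO/XOXO] end (terminal +0, X#4); searched O.XO/X.X. to 9

PV length from [O.XO/X.X.]: 3 plies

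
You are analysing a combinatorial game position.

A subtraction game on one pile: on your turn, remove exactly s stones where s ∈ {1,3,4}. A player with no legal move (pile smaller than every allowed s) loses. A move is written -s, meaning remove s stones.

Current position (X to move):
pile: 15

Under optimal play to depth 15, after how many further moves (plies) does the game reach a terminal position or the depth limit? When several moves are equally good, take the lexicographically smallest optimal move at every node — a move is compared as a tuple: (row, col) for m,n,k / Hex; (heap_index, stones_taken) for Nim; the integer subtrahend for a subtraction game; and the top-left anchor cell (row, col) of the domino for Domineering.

ply 1, X at 15 | -1=+1→14*; -3=-1→12; -4=-1→11
ply 2, O at 14 | -1=-1→13*; -3=-1→11; -4=-1→10
ply 3, X at 13 | -1=-1→12; -3=-1→10; -4=+1→9*
ply 4, O at 9 | -1=-1→8*; -3=-1→6; -4=-1→5
ply 5, X at 8 | -1=+1→7*; -3=-1→5; -4=-1→4
ply 6, O at 7 | -1=-1→6*; -3=-1→4; -4=-1→3
ply 7, X at 6 | -1=-1→5; -3=-1→3; -4=+1→2*
ply 8, O at 2 | -1=-1→1*
ply 9, X at 1 | -1=+1→0*
ply 10: 0 is terminal -1 (O); from 15 depth 15

PV length from [15]: 9 plies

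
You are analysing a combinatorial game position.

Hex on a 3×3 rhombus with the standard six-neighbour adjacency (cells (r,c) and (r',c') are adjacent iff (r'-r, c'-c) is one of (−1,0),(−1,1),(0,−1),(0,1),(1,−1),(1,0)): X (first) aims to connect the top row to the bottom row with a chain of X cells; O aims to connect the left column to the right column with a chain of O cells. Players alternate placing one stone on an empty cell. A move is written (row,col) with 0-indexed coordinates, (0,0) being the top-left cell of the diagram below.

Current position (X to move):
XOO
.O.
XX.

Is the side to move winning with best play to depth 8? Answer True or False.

X winning at [XOO/.O./XX.]: True

ply 1, X at XOO/.O./XX. | (1,0)=+1→XOO/XO./XX.*; (1,2)=-1→XOO/.OX/XX.; (2,2)=-1→XOO/.O./XXX
ply 2: XOO/XO./XX. is terminal -1 (O); from XOO/.O./XX. depth 8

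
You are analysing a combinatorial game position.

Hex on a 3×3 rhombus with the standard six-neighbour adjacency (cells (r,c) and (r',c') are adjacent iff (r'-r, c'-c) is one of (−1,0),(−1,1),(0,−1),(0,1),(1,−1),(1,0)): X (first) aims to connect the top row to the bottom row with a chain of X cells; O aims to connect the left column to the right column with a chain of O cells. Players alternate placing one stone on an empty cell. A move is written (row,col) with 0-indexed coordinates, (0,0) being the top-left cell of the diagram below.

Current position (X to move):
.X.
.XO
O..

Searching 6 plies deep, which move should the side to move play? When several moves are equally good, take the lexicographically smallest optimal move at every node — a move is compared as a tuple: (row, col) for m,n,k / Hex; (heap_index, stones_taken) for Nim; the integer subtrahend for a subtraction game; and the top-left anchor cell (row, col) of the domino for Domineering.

p1 X@[.X./.XO/O..]: (0,0)[XX./.XO/O..]-1 (0,2)[.XX/.XO/O..]-1 (1,0)[.X./XXO/O..]-1 (2,1)[.X./.XO/OX.]+1* (2,2)[.X./.XO/O.X]-1
p2 O@[.X./.XO/OX.] terminal -1; root [.X./.XO/O..] d6

X's best at [.X./.XO/O..]: (2,1)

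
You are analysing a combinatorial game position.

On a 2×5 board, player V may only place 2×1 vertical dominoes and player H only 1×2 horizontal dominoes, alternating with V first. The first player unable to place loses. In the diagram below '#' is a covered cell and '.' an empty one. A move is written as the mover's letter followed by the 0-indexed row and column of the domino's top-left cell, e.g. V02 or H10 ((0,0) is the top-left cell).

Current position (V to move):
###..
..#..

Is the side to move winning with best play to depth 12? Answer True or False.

[###../..#..] V move#1: V03:+1/####./..##.*, V04:+1/###.#/..#.#
[####./..##.] H move#2: H10:-1/####./####.*
[####./####.] V move#3: V04:+1/#####/#####*
[#####/#####] end (terminal -1, H#4); searched ###../..#.. to 12

V winning at [###../..#..]: True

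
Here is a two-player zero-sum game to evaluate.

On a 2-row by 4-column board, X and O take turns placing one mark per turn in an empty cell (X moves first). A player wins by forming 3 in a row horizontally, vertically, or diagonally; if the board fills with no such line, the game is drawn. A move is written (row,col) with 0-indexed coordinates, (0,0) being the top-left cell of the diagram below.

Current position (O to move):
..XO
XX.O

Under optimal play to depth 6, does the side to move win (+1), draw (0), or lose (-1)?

p1 O@[..XO/XX.O]: (0,0)[O.XO/XX.O]-1 (0,1)[.OXO/XX.O]-1 (1,2)[..XO/XXOO]+0*
p2 X@[..XO/XXOO]: (0,0)[X.XO/XXOO]+0* (0,1)[.XXO/XXOO]+0
p3 O@[X.XO/XXOO]: (0,1)[XOXO/XXOO]+0*
p4 X@[XOXO/XXOO] terminal +0; root [..XO/XX.O] d6

value(..XO/XX.O, O) = 0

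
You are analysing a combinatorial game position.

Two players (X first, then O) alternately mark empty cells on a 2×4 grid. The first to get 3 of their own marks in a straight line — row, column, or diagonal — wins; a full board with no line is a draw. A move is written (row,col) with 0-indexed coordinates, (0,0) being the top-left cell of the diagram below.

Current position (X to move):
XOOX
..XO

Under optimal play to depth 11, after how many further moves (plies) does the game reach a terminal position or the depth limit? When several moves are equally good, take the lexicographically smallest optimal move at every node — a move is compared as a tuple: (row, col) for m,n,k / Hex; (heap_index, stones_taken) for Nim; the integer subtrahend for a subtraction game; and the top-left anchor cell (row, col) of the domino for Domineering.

PV length from [XOOX/..XO]: 2 plies

ply 1, X at XOOX/..XO | (1,0)=+0→XOOX/X.XO*; (1,1)=+0→XOOX/.XXO
ply 2, O at XOOX/X.XO | (1,1)=+0→XOOX/XOXO*
ply 3: XOOX/XOXO is terminal +0 (X); from XOOX/..XO depth 11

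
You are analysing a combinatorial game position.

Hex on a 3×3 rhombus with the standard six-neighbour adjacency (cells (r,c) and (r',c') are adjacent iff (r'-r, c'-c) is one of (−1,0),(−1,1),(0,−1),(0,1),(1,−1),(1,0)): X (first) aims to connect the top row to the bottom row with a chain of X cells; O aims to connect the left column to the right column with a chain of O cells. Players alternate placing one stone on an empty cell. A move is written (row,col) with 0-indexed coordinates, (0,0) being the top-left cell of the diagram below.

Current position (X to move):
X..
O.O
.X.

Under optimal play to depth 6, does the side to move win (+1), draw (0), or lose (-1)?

[X../O.O/.X.] X move#1: (0,1):-1/XX./O.O/.X., (0,2):-1/X.X/O.O/.X., (1,1):+1/X../OXO/.X.*, (2,0):-1/X../O.O/XX., (2,2):-1/X../O.O/.XX
[X../OXO/.X.] O move#2: (0,1):-1/XO./OXO/.X.*, (0,2):-1/X.O/OXO/.X., (2,0):-1/X../OXO/OX., (2,2):-1/X../OXO/.XO
[XO./OXO/.X.] X move#3: (0,2):+1/XOX/OXO/.X.*, (2,0):-1/XO./OXO/XX., (2,2):-1/XO./OXO/.XX
[XOX/OXO/.X.] end (terminal -1, O#4); searched X../O.O/.X. to 6

value(X../O.O/.X., X) = +1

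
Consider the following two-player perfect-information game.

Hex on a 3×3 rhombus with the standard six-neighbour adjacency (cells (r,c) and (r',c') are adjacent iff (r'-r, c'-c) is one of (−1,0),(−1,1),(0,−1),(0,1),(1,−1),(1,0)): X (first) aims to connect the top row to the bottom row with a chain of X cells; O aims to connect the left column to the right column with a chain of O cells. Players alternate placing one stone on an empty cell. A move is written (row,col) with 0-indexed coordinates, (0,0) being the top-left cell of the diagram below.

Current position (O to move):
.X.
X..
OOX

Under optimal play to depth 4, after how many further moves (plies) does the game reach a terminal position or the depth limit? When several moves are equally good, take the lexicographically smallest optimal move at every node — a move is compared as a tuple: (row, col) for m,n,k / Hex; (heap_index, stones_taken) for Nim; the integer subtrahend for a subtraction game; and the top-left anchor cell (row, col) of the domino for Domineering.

ply 1, O at .X./X../OOX | (0,0)=-1→OX./X../OOX; (0,2)=+1→.XO/X../OOX*; (1,1)=+1→.X./XO./OOX; (1,2)=+1→.X./X.O/OOX
ply 2, X at .XO/X../OOX | (0,0)=-1→XXO/X../OOX*; (1,1)=-1→.XO/XX./OOX; (1,2)=-1→.XO/X.X/OOX
ply 3, O at XXO/X../OOX | (1,1)=+1→XXO/XO./OOX*; (1,2)=+1→XXO/X.O/OOX
ply 4: XXO/XO./OOX is terminal -1 (X); from .X./X../OOX depth 4

PV length from [.X./X../OOX]: 3 plies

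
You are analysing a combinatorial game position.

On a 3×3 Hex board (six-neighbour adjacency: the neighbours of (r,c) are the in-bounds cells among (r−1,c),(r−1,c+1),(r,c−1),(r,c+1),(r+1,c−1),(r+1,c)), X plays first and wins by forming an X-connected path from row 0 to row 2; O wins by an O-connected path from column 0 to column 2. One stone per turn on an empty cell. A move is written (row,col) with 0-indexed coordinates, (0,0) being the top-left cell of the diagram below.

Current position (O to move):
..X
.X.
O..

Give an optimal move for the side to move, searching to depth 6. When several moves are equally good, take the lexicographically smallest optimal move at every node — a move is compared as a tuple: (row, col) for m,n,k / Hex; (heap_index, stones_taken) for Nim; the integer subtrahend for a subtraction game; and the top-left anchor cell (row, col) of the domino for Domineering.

O's best at [..X/.X./O..]: (2,1)

ply 1, O at ..X/.X./O.. | (0,0)=-1→O.X/.X./O..; (0,1)=-1→.OX/.X./O..; (1,0)=-1→..X/OX./O..; (1,2)=-1→..X/.XO/O..; (2,1)=+1→..X/.X./OO.*; (2,2)=-1→..X/.X./O.O
ply 2, X at ..X/.X./OO. | (0,0)=-1→X.X/.X./OO.*; (0,1)=-1→.XX/.X./OO.; (1,0)=-1→..X/XX./OO.; (1,2)=-1→..X/.XX/OO.; (2,2)=-1→..X/.X./OOX
ply 3, O at X.X/.X./OO. | (0,1)=+1→XOX/.X./OO.*; (1,0)=+1→X.X/OX./OO.; (1,2)=+1→X.X/.XO/OO.; (2,2)=+1→X.X/.X./OOO
ply 4, X at XOX/.X./OO. | (1,0)=-1→XOX/XX./OO.*; (1,2)=-1→XOX/.XX/OO.; (2,2)=-1→XOX/.X./OOX
ply 5, O at XOX/XX./OO. | (1,2)=+1→XOX/XXO/OO.*; (2,2)=+1→XOX/XX./OOO
ply 6: XOX/XXO/OO. is terminal -1 (X); from ..X/.X./O.. depth 6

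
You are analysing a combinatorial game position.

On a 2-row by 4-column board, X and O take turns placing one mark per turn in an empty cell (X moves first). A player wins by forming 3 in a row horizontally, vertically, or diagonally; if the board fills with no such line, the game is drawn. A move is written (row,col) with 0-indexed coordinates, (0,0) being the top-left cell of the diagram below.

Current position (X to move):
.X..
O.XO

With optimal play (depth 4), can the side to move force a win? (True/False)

ply 1, X at .X../O.XO | (0,0)=+0→XX../O.XO; (0,2)=+1→.XX./O.XO*; (0,3)=+0→.X.X/O.XO; (1,1)=+0→.X../OXXO
ply 2, O at .XX./O.XO | (0,0)=-1→OXX./O.XO*; (0,3)=-1→.XXO/O.XO; (1,1)=-1→.XX./OOXO
ply 3, X at OXX./O.XO | (0,3)=+1→OXXX/O.XO*; (1,1)=+0→OXX./OXXO
ply 4: OXXX/O.XO is terminal -1 (O); from .X../O.XO depth 4

X winning at [.X../O.XO]: True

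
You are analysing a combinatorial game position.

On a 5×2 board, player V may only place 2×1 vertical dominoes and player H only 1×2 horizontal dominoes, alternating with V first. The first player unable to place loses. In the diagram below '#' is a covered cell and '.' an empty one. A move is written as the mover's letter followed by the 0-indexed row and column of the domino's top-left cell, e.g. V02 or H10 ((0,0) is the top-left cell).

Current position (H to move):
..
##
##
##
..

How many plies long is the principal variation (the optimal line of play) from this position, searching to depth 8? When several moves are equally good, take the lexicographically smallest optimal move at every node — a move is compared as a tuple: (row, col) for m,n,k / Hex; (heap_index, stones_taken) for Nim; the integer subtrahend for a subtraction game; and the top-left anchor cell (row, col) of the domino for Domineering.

[../##/##/##/..] H move#1: H00:+1/##/##/##/##/..*, H40:+1/../##/##/##/##
[##/##/##/##/..] end (terminal -1, V#2); searched ../##/##/##/.. to 8

PV length from [../##/##/##/..]: 1 ply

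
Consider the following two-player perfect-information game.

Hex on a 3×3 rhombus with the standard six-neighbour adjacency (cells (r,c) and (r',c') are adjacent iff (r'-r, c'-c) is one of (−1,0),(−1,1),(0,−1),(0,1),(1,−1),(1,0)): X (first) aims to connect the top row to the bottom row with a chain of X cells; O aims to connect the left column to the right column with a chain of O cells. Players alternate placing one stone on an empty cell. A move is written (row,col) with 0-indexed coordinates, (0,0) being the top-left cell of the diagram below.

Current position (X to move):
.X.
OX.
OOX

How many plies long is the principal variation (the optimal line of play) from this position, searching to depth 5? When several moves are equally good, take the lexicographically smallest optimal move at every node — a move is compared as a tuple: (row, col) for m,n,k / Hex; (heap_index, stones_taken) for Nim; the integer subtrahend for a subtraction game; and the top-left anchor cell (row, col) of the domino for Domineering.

PV length from [.X./OX./OOX]: 1 ply

[.X./OX./OOX] X move#1: (0,0):-1/XX./OX./OOX, (0,2):-1/.XX/OX./OOX, (1,2):+1/.X./OXX/OOX*
[.X./OXX/OOX] end (terminal -1, O#2); searched .X./OX./OOX to 5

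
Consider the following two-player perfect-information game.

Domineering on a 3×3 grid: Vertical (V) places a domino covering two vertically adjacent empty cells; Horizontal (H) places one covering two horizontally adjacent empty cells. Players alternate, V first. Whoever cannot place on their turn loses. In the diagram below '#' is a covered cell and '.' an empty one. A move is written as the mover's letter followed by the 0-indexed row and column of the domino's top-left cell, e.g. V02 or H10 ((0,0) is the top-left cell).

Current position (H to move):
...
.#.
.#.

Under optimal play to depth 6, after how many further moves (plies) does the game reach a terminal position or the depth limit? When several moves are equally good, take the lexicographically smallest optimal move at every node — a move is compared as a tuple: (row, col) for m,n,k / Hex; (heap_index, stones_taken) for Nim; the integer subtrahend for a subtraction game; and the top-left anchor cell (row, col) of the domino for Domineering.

PV length from [.../.#./.#.]: 2 plies

[.../.#./.#.] H move#1: H00:-1/##./.#./.#.*, H01:-1/.##/.#./.#.
[##./.#./.#.] V move#2: V02:+1/###/.##/.#.*, V10:+1/##./##./##., V12:+1/##./.##/.##
[###/.##/.#.] end (terminal -1, H#3); searched .../.#./.#. to 6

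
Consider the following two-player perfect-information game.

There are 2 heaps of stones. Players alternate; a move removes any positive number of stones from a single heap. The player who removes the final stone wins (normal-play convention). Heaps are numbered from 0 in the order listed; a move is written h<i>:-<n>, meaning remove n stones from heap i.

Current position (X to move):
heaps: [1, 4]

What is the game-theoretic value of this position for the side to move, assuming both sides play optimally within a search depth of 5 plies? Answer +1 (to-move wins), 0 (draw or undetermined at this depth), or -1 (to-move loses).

p1 X@[(1,4)]: h0:-1[(0,4)]-1 h1:-1[(1,3)]-1 h1:-2[(1,2)]-1 h1:-3[(1,1)]+1* h1:-4[(1,0)]-1
p2 O@[(1,1)]: h0:-1[(0,1)]-1* h1:-1[(1,0)]-1
p3 X@[(0,1)]: h1:-1[(0,0)]+1*
p4 O@[(0,0)] terminal -1; root [(1,4)] d5

value((1,4), X) = +1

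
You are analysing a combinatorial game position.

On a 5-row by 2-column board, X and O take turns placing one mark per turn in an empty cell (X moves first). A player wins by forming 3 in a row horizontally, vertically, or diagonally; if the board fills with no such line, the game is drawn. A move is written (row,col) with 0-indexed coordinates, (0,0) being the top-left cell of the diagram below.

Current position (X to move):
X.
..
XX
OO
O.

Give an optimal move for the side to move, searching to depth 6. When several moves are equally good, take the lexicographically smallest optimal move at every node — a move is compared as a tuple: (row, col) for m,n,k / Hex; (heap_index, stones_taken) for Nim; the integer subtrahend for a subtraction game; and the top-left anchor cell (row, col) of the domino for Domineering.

X's best at [X./../XX/OO/O.]: (0,1)

[X./../XX/OO/O.] X move#1: (0,1):+1/XX/../XX/OO/O.*, (1,0):+1/X./X./XX/OO/O., (1,1):+1/X./.X/XX/OO/O., (4,1):+0/X./../XX/OO/OX
[XX/../XX/OO/O.] O move#2: (1,0):-1/XX/O./XX/OO/O.*, (1,1):-1/XX/.O/XX/OO/O., (4,1):-1/XX/../XX/OO/OO
[XX/O./XX/OO/O.] X move#3: (1,1):+1/XX/OX/XX/OO/O.*, (4,1):+0/XX/O./XX/OO/OX
[XX/OX/XX/OO/O.] end (terminal -1, O#4); searched X./../XX/OO/O. to 6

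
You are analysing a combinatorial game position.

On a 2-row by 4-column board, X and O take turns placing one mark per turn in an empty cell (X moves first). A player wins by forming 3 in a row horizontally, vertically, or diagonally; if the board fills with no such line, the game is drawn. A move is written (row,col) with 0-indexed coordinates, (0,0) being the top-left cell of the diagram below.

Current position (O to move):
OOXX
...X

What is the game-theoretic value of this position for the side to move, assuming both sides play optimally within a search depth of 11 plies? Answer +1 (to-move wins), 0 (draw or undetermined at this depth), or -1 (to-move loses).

[OOXX/...X] O move#1: (1,0):+0/OOXX/O..X*, (1,1):+0/OOXX/.O.X, (1,2):+0/OOXX/..OX
[OOXX/O..X] X move#2: (1,1):+0/OOXX/OX.X*, (1,2):+0/OOXX/O.XX
[OOXX/OX.X] O move#3: (1,2):+0/OOXX/OXOX*
[OOXX/OXOX] end (terminal +0, X#4); searched OOXX/...X to 11

value(OOXX/...X, O) = 0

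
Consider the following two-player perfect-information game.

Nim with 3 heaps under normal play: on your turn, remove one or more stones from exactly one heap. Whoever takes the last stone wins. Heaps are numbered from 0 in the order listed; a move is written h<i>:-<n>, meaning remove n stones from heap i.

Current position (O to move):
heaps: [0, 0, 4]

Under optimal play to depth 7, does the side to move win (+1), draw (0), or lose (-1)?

p1 O@[(0,0,4)]: h2:-1[(0,0,3)]-1 h2:-2[(0,0,2)]-1 h2:-3[(0,0,1)]-1 h2:-4[(0,0,0)]+1*
p2 X@[(0,0,0)] terminal -1; root [(0,0,4)] d7

value((0,0,4), O) = +1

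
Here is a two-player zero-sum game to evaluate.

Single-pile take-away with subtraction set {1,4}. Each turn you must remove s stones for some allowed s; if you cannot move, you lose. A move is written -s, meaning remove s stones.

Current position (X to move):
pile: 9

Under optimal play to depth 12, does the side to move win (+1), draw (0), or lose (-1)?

p1 X@[9]: -1[8]-1 -4[5]+1*
p2 O@[5]: -1[4]-1* -4[1]-1
p3 X@[4]: -1[3]-1 -4[0]+1*
p4 O@[0] terminal -1; root [9] d12

value(9, X) = +1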